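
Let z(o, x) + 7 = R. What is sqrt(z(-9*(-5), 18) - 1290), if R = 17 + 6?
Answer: 7*I*sqrt(26) ≈ 35.693*I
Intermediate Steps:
R = 23
z(o, x) = 16 (z(o, x) = -7 + 23 = 16)
sqrt(z(-9*(-5), 18) - 1290) = sqrt(16 - 1290) = sqrt(-1274) = 7*I*sqrt(26)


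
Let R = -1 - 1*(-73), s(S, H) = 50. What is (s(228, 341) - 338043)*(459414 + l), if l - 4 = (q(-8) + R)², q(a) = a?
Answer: -156664487402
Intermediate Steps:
R = 72 (R = -1 + 73 = 72)
l = 4100 (l = 4 + (-8 + 72)² = 4 + 64² = 4 + 4096 = 4100)
(s(228, 341) - 338043)*(459414 + l) = (50 - 338043)*(459414 + 4100) = -337993*463514 = -156664487402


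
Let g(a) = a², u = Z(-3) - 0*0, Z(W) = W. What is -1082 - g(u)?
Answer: -1091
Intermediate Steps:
u = -3 (u = -3 - 0*0 = -3 - 1*0 = -3 + 0 = -3)
-1082 - g(u) = -1082 - 1*(-3)² = -1082 - 1*9 = -1082 - 9 = -1091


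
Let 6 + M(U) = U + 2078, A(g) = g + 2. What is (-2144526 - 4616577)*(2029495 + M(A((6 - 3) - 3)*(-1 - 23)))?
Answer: -13735309205457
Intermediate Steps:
A(g) = 2 + g
M(U) = 2072 + U (M(U) = -6 + (U + 2078) = -6 + (2078 + U) = 2072 + U)
(-2144526 - 4616577)*(2029495 + M(A((6 - 3) - 3)*(-1 - 23))) = (-2144526 - 4616577)*(2029495 + (2072 + (2 + ((6 - 3) - 3))*(-1 - 23))) = -6761103*(2029495 + (2072 + (2 + (3 - 3))*(-24))) = -6761103*(2029495 + (2072 + (2 + 0)*(-24))) = -6761103*(2029495 + (2072 + 2*(-24))) = -6761103*(2029495 + (2072 - 48)) = -6761103*(2029495 + 2024) = -6761103*2031519 = -13735309205457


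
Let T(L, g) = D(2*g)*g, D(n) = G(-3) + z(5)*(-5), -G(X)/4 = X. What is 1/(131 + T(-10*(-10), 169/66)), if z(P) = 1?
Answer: 66/9829 ≈ 0.0067148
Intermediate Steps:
G(X) = -4*X
D(n) = 7 (D(n) = -4*(-3) + 1*(-5) = 12 - 5 = 7)
T(L, g) = 7*g
1/(131 + T(-10*(-10), 169/66)) = 1/(131 + 7*(169/66)) = 1/(131 + 1183/66) = 1/(9829/66) = 66/9829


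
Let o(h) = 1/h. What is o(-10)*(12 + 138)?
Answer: -15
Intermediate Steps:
o(-10)*(12 + 138) = (12 + 138)/(-10) = -1/10*150 = -15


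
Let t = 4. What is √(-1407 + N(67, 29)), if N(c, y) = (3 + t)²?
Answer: I*√1358 ≈ 36.851*I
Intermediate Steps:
N(c, y) = 49 (N(c, y) = (3 + 4)² = 7² = 49)
√(-1407 + N(67, 29)) = √(-1407 + 49) = √(-1358) = I*√1358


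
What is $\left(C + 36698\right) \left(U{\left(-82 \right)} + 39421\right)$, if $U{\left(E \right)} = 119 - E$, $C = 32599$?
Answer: $2745685734$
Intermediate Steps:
$\left(C + 36698\right) \left(U{\left(-82 \right)} + 39421\right) = \left(32599 + 36698\right) \left(\left(119 - -82\right) + 39421\right) = 69297 \left(\left(119 + 82\right) + 39421\right) = 69297 \left(201 + 39421\right) = 69297 \cdot 39622 = 2745685734$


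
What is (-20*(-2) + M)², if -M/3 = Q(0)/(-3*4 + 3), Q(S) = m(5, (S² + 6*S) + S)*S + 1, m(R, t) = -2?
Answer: 14641/9 ≈ 1626.8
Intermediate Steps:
Q(S) = 1 - 2*S (Q(S) = -2*S + 1 = 1 - 2*S)
M = ⅓ (M = -3*(1 - 2*0)/(-3*4 + 3) = -3*(1 + 0)/(-12 + 3) = -3/(-9) = -3*(-1)/9 = -3*(-⅑) = ⅓ ≈ 0.33333)
(-20*(-2) + M)² = (-20*(-2) + ⅓)² = (40 + ⅓)² = (121/3)² = 14641/9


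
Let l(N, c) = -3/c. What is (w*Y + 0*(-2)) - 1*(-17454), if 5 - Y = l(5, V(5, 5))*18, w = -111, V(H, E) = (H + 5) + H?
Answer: 82497/5 ≈ 16499.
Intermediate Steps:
V(H, E) = 5 + 2*H (V(H, E) = (5 + H) + H = 5 + 2*H)
Y = 43/5 (Y = 5 - (-3/(5 + 2*5))*18 = 5 - (-3/(5 + 10))*18 = 5 - (-3/15)*18 = 5 - (-3*1/15)*18 = 5 - (-1)*18/5 = 5 - 1*(-18/5) = 5 + 18/5 = 43/5 ≈ 8.6000)
(w*Y + 0*(-2)) - 1*(-17454) = (-111*43/5 + 0*(-2)) - 1*(-17454) = (-4773/5 + 0) + 17454 = -4773/5 + 17454 = 82497/5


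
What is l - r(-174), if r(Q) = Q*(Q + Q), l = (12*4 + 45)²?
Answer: -51903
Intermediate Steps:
l = 8649 (l = (48 + 45)² = 93² = 8649)
r(Q) = 2*Q² (r(Q) = Q*(2*Q) = 2*Q²)
l - r(-174) = 8649 - 2*(-174)² = 8649 - 2*30276 = 8649 - 1*60552 = 8649 - 60552 = -51903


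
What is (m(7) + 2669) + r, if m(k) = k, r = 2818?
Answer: 5494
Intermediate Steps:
(m(7) + 2669) + r = (7 + 2669) + 2818 = 2676 + 2818 = 5494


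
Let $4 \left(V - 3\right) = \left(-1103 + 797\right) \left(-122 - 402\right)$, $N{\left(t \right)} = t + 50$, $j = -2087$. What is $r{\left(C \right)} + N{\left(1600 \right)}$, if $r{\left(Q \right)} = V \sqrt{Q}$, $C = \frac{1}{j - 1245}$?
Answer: $1650 + \frac{5727 i \sqrt{17}}{34} \approx 1650.0 + 694.5 i$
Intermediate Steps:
$N{\left(t \right)} = 50 + t$
$C = - \frac{1}{3332}$ ($C = \frac{1}{-2087 - 1245} = \frac{1}{-3332} = - \frac{1}{3332} \approx -0.00030012$)
$V = 40089$ ($V = 3 + \frac{\left(-1103 + 797\right) \left(-122 - 402\right)}{4} = 3 + \frac{\left(-306\right) \left(-524\right)}{4} = 3 + \frac{1}{4} \cdot 160344 = 3 + 40086 = 40089$)
$r{\left(Q \right)} = 40089 \sqrt{Q}$
$r{\left(C \right)} + N{\left(1600 \right)} = 40089 \sqrt{- \frac{1}{3332}} + \left(50 + 1600\right) = 40089 \frac{i \sqrt{17}}{238} + 1650 = \frac{5727 i \sqrt{17}}{34} + 1650 = 1650 + \frac{5727 i \sqrt{17}}{34}$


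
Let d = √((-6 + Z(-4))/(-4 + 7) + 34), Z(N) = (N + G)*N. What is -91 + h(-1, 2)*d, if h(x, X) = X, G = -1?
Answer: -91 + 4*√87/3 ≈ -78.563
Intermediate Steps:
Z(N) = N*(-1 + N) (Z(N) = (N - 1)*N = (-1 + N)*N = N*(-1 + N))
d = 2*√87/3 (d = √((-6 - 4*(-1 - 4))/(-4 + 7) + 34) = √((-6 - 4*(-5))/3 + 34) = √((-6 + 20)*(⅓) + 34) = √(14*(⅓) + 34) = √(14/3 + 34) = √(116/3) = 2*√87/3 ≈ 6.2183)
-91 + h(-1, 2)*d = -91 + 2*(2*√87/3) = -91 + 4*√87/3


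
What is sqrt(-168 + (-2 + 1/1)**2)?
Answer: I*sqrt(167) ≈ 12.923*I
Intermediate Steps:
sqrt(-168 + (-2 + 1/1)**2) = sqrt(-168 + (-2 + 1)**2) = sqrt(-168 + (-1)**2) = sqrt(-168 + 1) = sqrt(-167) = I*sqrt(167)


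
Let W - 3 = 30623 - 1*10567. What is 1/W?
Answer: 1/20059 ≈ 4.9853e-5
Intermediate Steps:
W = 20059 (W = 3 + (30623 - 1*10567) = 3 + (30623 - 10567) = 3 + 20056 = 20059)
1/W = 1/20059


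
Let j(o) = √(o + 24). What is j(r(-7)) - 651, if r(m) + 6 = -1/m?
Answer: -651 + √889/7 ≈ -646.74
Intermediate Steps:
r(m) = -6 - 1/m
j(o) = √(24 + o)
j(r(-7)) - 651 = √(24 + (-6 - 1/(-7))) - 651 = √(24 + (-6 - 1*(-⅐))) - 651 = √(24 + (-6 + ⅐)) - 651 = √(24 - 41/7) - 651 = √(127/7) - 651 = √889/7 - 651 = -651 + √889/7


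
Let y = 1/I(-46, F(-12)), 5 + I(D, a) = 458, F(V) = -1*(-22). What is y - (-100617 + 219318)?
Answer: -53771552/453 ≈ -1.1870e+5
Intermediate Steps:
F(V) = 22
I(D, a) = 453 (I(D, a) = -5 + 458 = 453)
y = 1/453 ≈ 0.0022075
y - (-100617 + 219318) = 1/453 - (-100617 + 219318) = 1/453 - 1*118701 = 1/453 - 118701 = -53771552/453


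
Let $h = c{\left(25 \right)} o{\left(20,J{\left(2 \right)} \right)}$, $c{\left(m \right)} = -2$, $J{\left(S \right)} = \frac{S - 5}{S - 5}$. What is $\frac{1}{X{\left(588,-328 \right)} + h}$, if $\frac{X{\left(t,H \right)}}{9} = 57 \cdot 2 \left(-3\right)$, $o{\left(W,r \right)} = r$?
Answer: $- \frac{1}{3080} \approx -0.00032468$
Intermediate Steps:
$J{\left(S \right)} = 1$ ($J{\left(S \right)} = \frac{-5 + S}{-5 + S} = 1$)
$h = -2$ ($h = \left(-2\right) 1 = -2$)
$X{\left(t,H \right)} = -3078$ ($X{\left(t,H \right)} = 9 \cdot 57 \cdot 2 \left(-3\right) = 9 \cdot 57 \left(-6\right) = 9 \left(-342\right) = -3078$)
$\frac{1}{X{\left(588,-328 \right)} + h} = \frac{1}{-3078 - 2} = \frac{1}{-3080} = - \frac{1}{3080}$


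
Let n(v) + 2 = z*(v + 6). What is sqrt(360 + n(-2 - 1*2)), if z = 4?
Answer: sqrt(366) ≈ 19.131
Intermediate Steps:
n(v) = 22 + 4*v (n(v) = -2 + 4*(v + 6) = -2 + 4*(6 + v) = -2 + (24 + 4*v) = 22 + 4*v)
sqrt(360 + n(-2 - 1*2)) = sqrt(360 + (22 + 4*(-2 - 1*2))) = sqrt(360 + (22 + 4*(-2 - 2))) = sqrt(360 + (22 + 4*(-4))) = sqrt(360 + (22 - 16)) = sqrt(360 + 6) = sqrt(366)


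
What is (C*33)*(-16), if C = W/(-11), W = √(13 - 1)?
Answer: 96*√3 ≈ 166.28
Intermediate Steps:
W = 2*√3 (W = √12 = 2*√3 ≈ 3.4641)
C = -2*√3/11 (C = (2*√3)/(-11) = (2*√3)*(-1/11) = -2*√3/11 ≈ -0.31492)
(C*33)*(-16) = (-2*√3/11*33)*(-16) = -6*√3*(-16) = 96*√3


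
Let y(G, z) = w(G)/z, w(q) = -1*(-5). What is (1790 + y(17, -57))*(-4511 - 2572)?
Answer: -240881025/19 ≈ -1.2678e+7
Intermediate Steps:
w(q) = 5
y(G, z) = 5/z
(1790 + y(17, -57))*(-4511 - 2572) = (1790 + 5/(-57))*(-4511 - 2572) = (1790 + 5*(-1/57))*(-7083) = (1790 - 5/57)*(-7083) = (102025/57)*(-7083) = -240881025/19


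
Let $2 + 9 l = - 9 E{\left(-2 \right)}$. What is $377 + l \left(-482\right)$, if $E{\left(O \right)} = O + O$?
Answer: $- \frac{12995}{9} \approx -1443.9$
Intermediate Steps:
$E{\left(O \right)} = 2 O$
$l = \frac{34}{9}$ ($l = - \frac{2}{9} + \frac{\left(-9\right) 2 \left(-2\right)}{9} = - \frac{2}{9} + \frac{\left(-9\right) \left(-4\right)}{9} = - \frac{2}{9} + \frac{1}{9} \cdot 36 = - \frac{2}{9} + 4 = \frac{34}{9} \approx 3.7778$)
$377 + l \left(-482\right) = 377 + \frac{34}{9} \left(-482\right) = 377 - \frac{16388}{9} = - \frac{12995}{9}$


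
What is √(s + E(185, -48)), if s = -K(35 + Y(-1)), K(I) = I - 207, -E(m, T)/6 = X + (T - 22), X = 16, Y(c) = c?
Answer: √497 ≈ 22.293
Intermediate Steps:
E(m, T) = 36 - 6*T (E(m, T) = -6*(16 + (T - 22)) = -6*(16 + (-22 + T)) = -6*(-6 + T) = 36 - 6*T)
K(I) = -207 + I
s = 173 (s = -(-207 + (35 - 1)) = -(-207 + 34) = -1*(-173) = 173)
√(s + E(185, -48)) = √(173 + (36 - 6*(-48))) = √(173 + (36 + 288)) = √(173 + 324) = √497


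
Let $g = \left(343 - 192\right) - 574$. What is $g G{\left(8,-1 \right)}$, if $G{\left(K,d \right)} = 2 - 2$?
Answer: $0$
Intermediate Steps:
$g = -423$ ($g = \left(343 - 192\right) - 574 = 151 - 574 = -423$)
$G{\left(K,d \right)} = 0$ ($G{\left(K,d \right)} = 2 - 2 = 0$)
$g G{\left(8,-1 \right)} = \left(-423\right) 0 = 0$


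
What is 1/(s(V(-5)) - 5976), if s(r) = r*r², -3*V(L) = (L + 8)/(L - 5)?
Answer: -1000/5975999 ≈ -0.00016734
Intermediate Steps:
V(L) = -(8 + L)/(3*(-5 + L)) (V(L) = -(L + 8)/(3*(L - 5)) = -(8 + L)/(3*(-5 + L)))
s(r) = r³
1/(s(V(-5)) - 5976) = 1/(((-8 - 1*(-5))/(3*(-5 - 5)))³ - 5976) = 1/(((⅓)*(-8 + 5)/(-10))³ - 5976) = 1/(((⅓)*(-⅒)*(-3))³ - 5976) = 1/((⅒)³ - 5976) = 1/(1/1000 - 5976) = 1/(-5975999/1000) = -1000/5975999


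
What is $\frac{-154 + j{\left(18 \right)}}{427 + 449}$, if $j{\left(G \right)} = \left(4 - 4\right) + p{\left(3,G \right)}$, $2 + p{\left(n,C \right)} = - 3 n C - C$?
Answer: $- \frac{28}{73} \approx -0.38356$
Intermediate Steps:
$p{\left(n,C \right)} = -2 - C - 3 C n$ ($p{\left(n,C \right)} = -2 + \left(- 3 n C - C\right) = -2 - \left(C + 3 C n\right) = -2 - C - 3 C n$)
$j{\left(G \right)} = -2 - 10 G$ ($j{\left(G \right)} = \left(4 - 4\right) - \left(2 + G + 3 G 3\right) = 0 - \left(2 + 10 G\right) = -2 - 10 G$)
$\frac{-154 + j{\left(18 \right)}}{427 + 449} = \frac{-154 - 182}{427 + 449} = \frac{-154 - 182}{876} = \left(-154 - 182\right) \frac{1}{876} = \left(-336\right) \frac{1}{876} = - \frac{28}{73}$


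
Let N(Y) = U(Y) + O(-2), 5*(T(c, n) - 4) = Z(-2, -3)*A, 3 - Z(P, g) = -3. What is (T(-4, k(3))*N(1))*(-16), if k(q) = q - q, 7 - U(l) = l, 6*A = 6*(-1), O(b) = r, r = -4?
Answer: -448/5 ≈ -89.600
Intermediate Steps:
Z(P, g) = 6 (Z(P, g) = 3 - 1*(-3) = 3 + 3 = 6)
O(b) = -4
A = -1 (A = (6*(-1))/6 = (1/6)*(-6) = -1)
U(l) = 7 - l
k(q) = 0
T(c, n) = 14/5 (T(c, n) = 4 + (6*(-1))/5 = 4 + (1/5)*(-6) = 4 - 6/5 = 14/5)
N(Y) = 3 - Y (N(Y) = (7 - Y) - 4 = 3 - Y)
(T(-4, k(3))*N(1))*(-16) = (14*(3 - 1*1)/5)*(-16) = (14*(3 - 1)/5)*(-16) = ((14/5)*2)*(-16) = (28/5)*(-16) = -448/5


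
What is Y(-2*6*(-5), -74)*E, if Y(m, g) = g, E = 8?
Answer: -592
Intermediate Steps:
Y(-2*6*(-5), -74)*E = -74*8 = -592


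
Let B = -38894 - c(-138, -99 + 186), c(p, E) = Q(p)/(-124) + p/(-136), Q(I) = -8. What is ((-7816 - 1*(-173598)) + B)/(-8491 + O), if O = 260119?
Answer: 267477629/530431824 ≈ 0.50426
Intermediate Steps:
c(p, E) = 2/31 - p/136 (c(p, E) = -8/(-124) + p/(-136) = -8*(-1/124) + p*(-1/136) = 2/31 - p/136)
B = -81990827/2108 (B = -38894 - (2/31 - 1/136*(-138)) = -38894 - (2/31 + 69/68) = -38894 - 1*2275/2108 = -38894 - 2275/2108 = -81990827/2108 ≈ -38895.)
((-7816 - 1*(-173598)) + B)/(-8491 + O) = ((-7816 - 1*(-173598)) - 81990827/2108)/(-8491 + 260119) = ((-7816 + 173598) - 81990827/2108)/251628 = (165782 - 81990827/2108)*(1/251628) = (267477629/2108)*(1/251628) = 267477629/530431824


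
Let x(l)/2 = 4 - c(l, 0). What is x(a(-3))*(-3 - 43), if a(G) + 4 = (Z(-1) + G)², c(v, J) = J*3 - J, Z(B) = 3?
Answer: -368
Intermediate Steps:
c(v, J) = 2*J (c(v, J) = 3*J - J = 2*J)
a(G) = -4 + (3 + G)²
x(l) = 8 (x(l) = 2*(4 - 2*0) = 2*(4 - 1*0) = 2*(4 + 0) = 2*4 = 8)
x(a(-3))*(-3 - 43) = 8*(-3 - 43) = 8*(-46) = -368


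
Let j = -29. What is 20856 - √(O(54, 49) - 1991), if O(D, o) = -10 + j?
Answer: 20856 - I*√2030 ≈ 20856.0 - 45.056*I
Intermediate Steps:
O(D, o) = -39 (O(D, o) = -10 - 29 = -39)
20856 - √(O(54, 49) - 1991) = 20856 - √(-39 - 1991) = 20856 - √(-2030) = 20856 - I*√2030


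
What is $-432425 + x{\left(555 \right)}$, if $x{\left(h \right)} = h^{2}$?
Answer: $-124400$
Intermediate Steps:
$-432425 + x{\left(555 \right)} = -432425 + 555^{2} = -432425 + 308025 = -124400$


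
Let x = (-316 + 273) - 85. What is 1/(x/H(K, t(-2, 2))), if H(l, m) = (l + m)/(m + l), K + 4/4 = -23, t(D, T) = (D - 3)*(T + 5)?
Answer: -1/128 ≈ -0.0078125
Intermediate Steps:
t(D, T) = (-3 + D)*(5 + T)
K = -24 (K = -1 - 23 = -24)
H(l, m) = 1 (H(l, m) = (l + m)/(l + m) = 1)
x = -128 (x = -43 - 85 = -128)
1/(x/H(K, t(-2, 2))) = 1/(-128/1) = 1/(-128*1) = 1/(-128) = -1/128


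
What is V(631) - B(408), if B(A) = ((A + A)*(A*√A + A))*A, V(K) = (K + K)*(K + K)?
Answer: -134241980 - 271669248*√102 ≈ -2.8780e+9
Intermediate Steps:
V(K) = 4*K² (V(K) = (2*K)*(2*K) = 4*K²)
B(A) = 2*A²*(A + A^(3/2)) (B(A) = ((2*A)*(A^(3/2) + A))*A = ((2*A)*(A + A^(3/2)))*A = (2*A*(A + A^(3/2)))*A = 2*A²*(A + A^(3/2)))
V(631) - B(408) = 4*631² - (2*408³ + 2*408^(7/2)) = 4*398161 - (2*67917312 + 2*(135834624*√102)) = 1592644 - (135834624 + 271669248*√102) = 1592644 + (-135834624 - 271669248*√102) = -134241980 - 271669248*√102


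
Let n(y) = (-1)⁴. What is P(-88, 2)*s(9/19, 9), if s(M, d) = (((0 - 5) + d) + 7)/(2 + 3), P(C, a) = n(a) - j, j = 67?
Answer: -726/5 ≈ -145.20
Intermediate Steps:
n(y) = 1
P(C, a) = -66 (P(C, a) = 1 - 1*67 = 1 - 67 = -66)
s(M, d) = ⅖ + d/5 (s(M, d) = ((-5 + d) + 7)/5 = (2 + d)*(⅕) = ⅖ + d/5)
P(-88, 2)*s(9/19, 9) = -66*(⅖ + (⅕)*9) = -66*(⅖ + 9/5) = -66*11/5 = -726/5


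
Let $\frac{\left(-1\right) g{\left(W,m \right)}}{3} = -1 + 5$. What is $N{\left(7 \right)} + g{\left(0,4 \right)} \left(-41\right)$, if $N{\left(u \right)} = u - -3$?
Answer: $502$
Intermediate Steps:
$g{\left(W,m \right)} = -12$ ($g{\left(W,m \right)} = - 3 \left(-1 + 5\right) = \left(-3\right) 4 = -12$)
$N{\left(u \right)} = 3 + u$ ($N{\left(u \right)} = u + 3 = 3 + u$)
$N{\left(7 \right)} + g{\left(0,4 \right)} \left(-41\right) = \left(3 + 7\right) - -492 = 10 + 492 = 502$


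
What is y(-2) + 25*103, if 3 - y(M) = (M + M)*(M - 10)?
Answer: 2530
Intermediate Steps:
y(M) = 3 - 2*M*(-10 + M) (y(M) = 3 - (M + M)*(M - 10) = 3 - 2*M*(-10 + M))
y(-2) + 25*103 = (3 - 2*(-2)² + 20*(-2)) + 25*103 = (3 - 2*4 - 40) + 2575 = (3 - 8 - 40) + 2575 = -45 + 2575 = 2530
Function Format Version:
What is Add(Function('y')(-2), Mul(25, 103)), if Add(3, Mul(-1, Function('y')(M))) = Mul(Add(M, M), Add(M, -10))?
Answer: 2530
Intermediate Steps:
Function('y')(M) = Add(3, Mul(-2, M, Add(-10, M))) (Function('y')(M) = Add(3, Mul(-1, Mul(Add(M, M), Add(M, -10)))) = Add(3, Mul(-1, Mul(Mul(2, M), Add(-10, M)))) = Add(3, Mul(-1, Mul(2, M, Add(-10, M)))) = Add(3, Mul(-2, M, Add(-10, M))))
Add(Function('y')(-2), Mul(25, 103)) = Add(Add(3, Mul(-2, Pow(-2, 2)), Mul(20, -2)), Mul(25, 103)) = Add(Add(3, Mul(-2, 4), -40), 2575) = Add(Add(3, -8, -40), 2575) = Add(-45, 2575) = 2530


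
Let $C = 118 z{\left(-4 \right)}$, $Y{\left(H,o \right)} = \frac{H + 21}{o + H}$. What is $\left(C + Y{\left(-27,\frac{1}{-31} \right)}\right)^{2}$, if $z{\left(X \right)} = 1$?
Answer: $\frac{2453716225}{175561} \approx 13976.0$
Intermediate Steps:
$Y{\left(H,o \right)} = \frac{21 + H}{H + o}$
$C = 118$ ($C = 118 \cdot 1 = 118$)
$\left(C + Y{\left(-27,\frac{1}{-31} \right)}\right)^{2} = \left(118 + \frac{21 - 27}{-27 + \frac{1}{-31}}\right)^{2} = \left(118 + \frac{1}{-27 - \frac{1}{31}} \left(-6\right)\right)^{2} = \left(118 + \frac{1}{- \frac{838}{31}} \left(-6\right)\right)^{2} = \left(118 - - \frac{93}{419}\right)^{2} = \left(118 + \frac{93}{419}\right)^{2} = \left(\frac{49535}{419}\right)^{2} = \frac{2453716225}{175561}$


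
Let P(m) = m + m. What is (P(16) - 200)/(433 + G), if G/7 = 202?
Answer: -168/1847 ≈ -0.090958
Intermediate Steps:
G = 1414 (G = 7*202 = 1414)
P(m) = 2*m
(P(16) - 200)/(433 + G) = (2*16 - 200)/(433 + 1414) = (32 - 200)/1847 = -168*1/1847 = -168/1847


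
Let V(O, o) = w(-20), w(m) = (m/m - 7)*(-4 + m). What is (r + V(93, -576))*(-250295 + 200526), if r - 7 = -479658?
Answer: 23864583883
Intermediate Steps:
r = -479651 (r = 7 - 479658 = -479651)
w(m) = 24 - 6*m (w(m) = (1 - 7)*(-4 + m) = -6*(-4 + m) = 24 - 6*m)
V(O, o) = 144 (V(O, o) = 24 - 6*(-20) = 24 + 120 = 144)
(r + V(93, -576))*(-250295 + 200526) = (-479651 + 144)*(-250295 + 200526) = -479507*(-49769) = 23864583883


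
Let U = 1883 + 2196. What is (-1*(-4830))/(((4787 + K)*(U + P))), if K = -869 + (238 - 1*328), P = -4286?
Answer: -35/5742 ≈ -0.0060954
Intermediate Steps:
U = 4079
K = -959 (K = -869 + (238 - 328) = -869 - 90 = -959)
(-1*(-4830))/(((4787 + K)*(U + P))) = (-1*(-4830))/(((4787 - 959)*(4079 - 4286))) = 4830/((3828*(-207))) = 4830/(-792396) = 4830*(-1/792396) = -35/5742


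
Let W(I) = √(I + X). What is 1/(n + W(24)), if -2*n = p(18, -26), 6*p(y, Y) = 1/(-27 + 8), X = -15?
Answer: 228/685 ≈ 0.33285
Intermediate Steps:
W(I) = √(-15 + I) (W(I) = √(I - 15) = √(-15 + I))
p(y, Y) = -1/114 (p(y, Y) = 1/(6*(-27 + 8)) = (⅙)/(-19) = (⅙)*(-1/19) = -1/114)
n = 1/228 (n = -½*(-1/114) = 1/228 ≈ 0.0043860)
1/(n + W(24)) = 1/(1/228 + √(-15 + 24)) = 1/(1/228 + √9) = 1/(1/228 + 3) = 1/(685/228) = 228/685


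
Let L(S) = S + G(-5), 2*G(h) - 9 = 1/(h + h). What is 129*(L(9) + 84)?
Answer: 251421/20 ≈ 12571.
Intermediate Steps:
G(h) = 9/2 + 1/(4*h) (G(h) = 9/2 + 1/(2*(h + h)) = 9/2 + 1/(2*((2*h))) = 9/2 + (1/(2*h))/2 = 9/2 + 1/(4*h))
L(S) = 89/20 + S (L(S) = S + (¼)*(1 + 18*(-5))/(-5) = S + (¼)*(-⅕)*(1 - 90) = S + (¼)*(-⅕)*(-89) = S + 89/20 = 89/20 + S)
129*(L(9) + 84) = 129*((89/20 + 9) + 84) = 129*(269/20 + 84) = 129*(1949/20) = 251421/20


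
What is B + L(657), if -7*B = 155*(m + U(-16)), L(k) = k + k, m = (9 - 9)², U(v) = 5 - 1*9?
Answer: 9818/7 ≈ 1402.6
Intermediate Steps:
U(v) = -4 (U(v) = 5 - 9 = -4)
m = 0 (m = 0² = 0)
L(k) = 2*k
B = 620/7 (B = -155*(0 - 4)/7 = -155*(-4)/7 = -⅐*(-620) = 620/7 ≈ 88.571)
B + L(657) = 620/7 + 2*657 = 620/7 + 1314 = 9818/7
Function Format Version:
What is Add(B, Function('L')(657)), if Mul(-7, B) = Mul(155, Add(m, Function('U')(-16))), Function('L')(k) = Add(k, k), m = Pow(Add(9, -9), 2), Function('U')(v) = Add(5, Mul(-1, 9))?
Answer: Rational(9818, 7) ≈ 1402.6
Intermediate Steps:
Function('U')(v) = -4 (Function('U')(v) = Add(5, -9) = -4)
m = 0 (m = Pow(0, 2) = 0)
Function('L')(k) = Mul(2, k)
B = Rational(620, 7) (B = Mul(Rational(-1, 7), Mul(155, Add(0, -4))) = Mul(Rational(-1, 7), Mul(155, -4)) = Mul(Rational(-1, 7), -620) = Rational(620, 7) ≈ 88.571)
Add(B, Function('L')(657)) = Add(Rational(620, 7), Mul(2, 657)) = Add(Rational(620, 7), 1314) = Rational(9818, 7)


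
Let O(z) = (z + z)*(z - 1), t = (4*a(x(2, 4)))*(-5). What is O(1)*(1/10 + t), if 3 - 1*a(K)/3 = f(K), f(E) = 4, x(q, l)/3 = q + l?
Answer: 0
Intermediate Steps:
x(q, l) = 3*l + 3*q (x(q, l) = 3*(q + l) = 3*(l + q) = 3*l + 3*q)
a(K) = -3 (a(K) = 9 - 3*4 = 9 - 12 = -3)
t = 60 (t = (4*(-3))*(-5) = -12*(-5) = 60)
O(z) = 2*z*(-1 + z) (O(z) = (2*z)*(-1 + z) = 2*z*(-1 + z))
O(1)*(1/10 + t) = (2*1*(-1 + 1))*(1/10 + 60) = (2*1*0)*(⅒ + 60) = 0*(601/10) = 0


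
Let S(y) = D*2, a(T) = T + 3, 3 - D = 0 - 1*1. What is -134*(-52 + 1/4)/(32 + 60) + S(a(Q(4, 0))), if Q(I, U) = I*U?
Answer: 667/8 ≈ 83.375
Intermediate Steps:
D = 4 (D = 3 - (0 - 1*1) = 3 - (0 - 1) = 3 - 1*(-1) = 3 + 1 = 4)
a(T) = 3 + T
S(y) = 8 (S(y) = 4*2 = 8)
-134*(-52 + 1/4)/(32 + 60) + S(a(Q(4, 0))) = -134*(-52 + 1/4)/(32 + 60) + 8 = -134*(-52 + ¼)/92 + 8 = -(-13869)/(2*92) + 8 = -134*(-9/16) + 8 = 603/8 + 8 = 667/8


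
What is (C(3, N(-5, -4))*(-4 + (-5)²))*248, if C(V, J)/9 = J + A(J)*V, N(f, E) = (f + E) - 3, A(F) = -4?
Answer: -1124928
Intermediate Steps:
N(f, E) = -3 + E + f (N(f, E) = (E + f) - 3 = -3 + E + f)
C(V, J) = -36*V + 9*J (C(V, J) = 9*(J - 4*V) = -36*V + 9*J)
(C(3, N(-5, -4))*(-4 + (-5)²))*248 = ((-36*3 + 9*(-3 - 4 - 5))*(-4 + (-5)²))*248 = ((-108 + 9*(-12))*(-4 + 25))*248 = ((-108 - 108)*21)*248 = -216*21*248 = -4536*248 = -1124928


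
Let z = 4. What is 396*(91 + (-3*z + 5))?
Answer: 33264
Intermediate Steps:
396*(91 + (-3*z + 5)) = 396*(91 + (-3*4 + 5)) = 396*(91 + (-12 + 5)) = 396*(91 - 7) = 396*84 = 33264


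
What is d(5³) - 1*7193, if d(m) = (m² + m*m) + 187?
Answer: 24244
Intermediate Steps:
d(m) = 187 + 2*m² (d(m) = (m² + m²) + 187 = 2*m² + 187 = 187 + 2*m²)
d(5³) - 1*7193 = (187 + 2*(5³)²) - 1*7193 = (187 + 2*125²) - 7193 = (187 + 2*15625) - 7193 = (187 + 31250) - 7193 = 31437 - 7193 = 24244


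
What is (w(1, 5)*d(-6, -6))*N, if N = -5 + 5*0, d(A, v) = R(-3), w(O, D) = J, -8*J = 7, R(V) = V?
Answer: -105/8 ≈ -13.125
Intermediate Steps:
J = -7/8 (J = -⅛*7 = -7/8 ≈ -0.87500)
w(O, D) = -7/8
d(A, v) = -3
N = -5 (N = -5 + 0 = -5)
(w(1, 5)*d(-6, -6))*N = -7/8*(-3)*(-5) = (21/8)*(-5) = -105/8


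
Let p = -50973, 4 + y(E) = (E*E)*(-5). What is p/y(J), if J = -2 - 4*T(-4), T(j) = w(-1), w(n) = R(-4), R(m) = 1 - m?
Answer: 16991/808 ≈ 21.028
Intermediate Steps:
w(n) = 5 (w(n) = 1 - 1*(-4) = 1 + 4 = 5)
T(j) = 5
J = -22 (J = -2 - 4*5 = -2 - 20 = -22)
y(E) = -4 - 5*E² (y(E) = -4 + (E*E)*(-5) = -4 + E²*(-5) = -4 - 5*E²)
p/y(J) = -50973/(-4 - 5*(-22)²) = -50973/(-4 - 5*484) = -50973/(-4 - 2420) = -50973/(-2424) = -50973*(-1/2424) = 16991/808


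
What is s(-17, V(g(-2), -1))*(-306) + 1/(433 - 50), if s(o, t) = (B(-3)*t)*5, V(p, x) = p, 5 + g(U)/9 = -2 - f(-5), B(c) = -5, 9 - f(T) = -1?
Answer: -448282349/383 ≈ -1.1705e+6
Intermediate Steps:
f(T) = 10 (f(T) = 9 - 1*(-1) = 9 + 1 = 10)
g(U) = -153 (g(U) = -45 + 9*(-2 - 1*10) = -45 + 9*(-2 - 10) = -45 + 9*(-12) = -45 - 108 = -153)
s(o, t) = -25*t (s(o, t) = -5*t*5 = -25*t)
s(-17, V(g(-2), -1))*(-306) + 1/(433 - 50) = -25*(-153)*(-306) + 1/(433 - 50) = 3825*(-306) + 1/383 = -1170450 + 1/383 = -448282349/383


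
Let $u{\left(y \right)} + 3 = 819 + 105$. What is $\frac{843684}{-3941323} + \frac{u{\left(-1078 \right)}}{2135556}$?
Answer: $- \frac{599368156607}{2805638660196} \approx -0.21363$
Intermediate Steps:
$u{\left(y \right)} = 921$ ($u{\left(y \right)} = -3 + \left(819 + 105\right) = -3 + 924 = 921$)
$\frac{843684}{-3941323} + \frac{u{\left(-1078 \right)}}{2135556} = \frac{843684}{-3941323} + \frac{921}{2135556} = 843684 \left(- \frac{1}{3941323}\right) + 921 \cdot \frac{1}{2135556} = - \frac{843684}{3941323} + \frac{307}{711852} = - \frac{599368156607}{2805638660196}$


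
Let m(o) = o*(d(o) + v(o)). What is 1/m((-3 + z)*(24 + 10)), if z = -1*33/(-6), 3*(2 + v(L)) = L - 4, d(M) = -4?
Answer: 1/1785 ≈ 0.00056022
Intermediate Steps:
v(L) = -10/3 + L/3 (v(L) = -2 + (L - 4)/3 = -2 + (-4 + L)/3 = -2 + (-4/3 + L/3) = -10/3 + L/3)
z = 11/2 (z = -33*(-⅙) = 11/2 ≈ 5.5000)
m(o) = o*(-22/3 + o/3) (m(o) = o*(-4 + (-10/3 + o/3)) = o*(-22/3 + o/3))
1/m((-3 + z)*(24 + 10)) = 1/(((-3 + 11/2)*(24 + 10))*(-22 + (-3 + 11/2)*(24 + 10))/3) = 1/(((5/2)*34)*(-22 + (5/2)*34)/3) = 1/((⅓)*85*(-22 + 85)) = 1/((⅓)*85*63) = 1/1785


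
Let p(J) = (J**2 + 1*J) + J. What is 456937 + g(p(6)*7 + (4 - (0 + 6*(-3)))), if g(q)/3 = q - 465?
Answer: 456616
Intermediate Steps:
p(J) = J**2 + 2*J (p(J) = (J**2 + J) + J = (J + J**2) + J = J**2 + 2*J)
g(q) = -1395 + 3*q (g(q) = 3*(q - 465) = 3*(-465 + q) = -1395 + 3*q)
456937 + g(p(6)*7 + (4 - (0 + 6*(-3)))) = 456937 + (-1395 + 3*((6*(2 + 6))*7 + (4 - (0 + 6*(-3))))) = 456937 + (-1395 + 3*((6*8)*7 + (4 - (0 - 18)))) = 456937 + (-1395 + 3*(48*7 + (4 - 1*(-18)))) = 456937 + (-1395 + 3*(336 + (4 + 18))) = 456937 + (-1395 + 3*(336 + 22)) = 456937 + (-1395 + 3*358) = 456937 + (-1395 + 1074) = 456937 - 321 = 456616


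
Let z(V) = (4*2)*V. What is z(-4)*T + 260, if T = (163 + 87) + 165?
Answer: -13020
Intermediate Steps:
z(V) = 8*V
T = 415 (T = 250 + 165 = 415)
z(-4)*T + 260 = (8*(-4))*415 + 260 = -32*415 + 260 = -13280 + 260 = -13020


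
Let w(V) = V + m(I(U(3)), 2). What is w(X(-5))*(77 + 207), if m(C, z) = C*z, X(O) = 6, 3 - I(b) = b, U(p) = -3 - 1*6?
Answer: 8520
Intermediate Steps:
U(p) = -9 (U(p) = -3 - 6 = -9)
I(b) = 3 - b
w(V) = 24 + V (w(V) = V + (3 - 1*(-9))*2 = V + (3 + 9)*2 = V + 12*2 = V + 24 = 24 + V)
w(X(-5))*(77 + 207) = (24 + 6)*(77 + 207) = 30*284 = 8520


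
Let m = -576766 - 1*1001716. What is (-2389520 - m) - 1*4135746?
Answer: -4946784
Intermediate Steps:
m = -1578482 (m = -576766 - 1001716 = -1578482)
(-2389520 - m) - 1*4135746 = (-2389520 - 1*(-1578482)) - 1*4135746 = (-2389520 + 1578482) - 4135746 = -811038 - 4135746 = -4946784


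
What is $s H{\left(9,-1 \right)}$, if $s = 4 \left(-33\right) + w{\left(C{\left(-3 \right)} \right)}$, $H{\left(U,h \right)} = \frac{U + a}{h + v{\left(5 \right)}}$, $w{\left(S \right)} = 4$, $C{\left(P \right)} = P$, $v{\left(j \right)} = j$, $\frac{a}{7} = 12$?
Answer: $-2976$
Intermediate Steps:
$a = 84$ ($a = 7 \cdot 12 = 84$)
$H{\left(U,h \right)} = \frac{84 + U}{5 + h}$ ($H{\left(U,h \right)} = \frac{U + 84}{h + 5} = \frac{84 + U}{5 + h}$)
$s = -128$ ($s = 4 \left(-33\right) + 4 = -132 + 4 = -128$)
$s H{\left(9,-1 \right)} = - 128 \frac{84 + 9}{5 - 1} = - 128 \cdot \frac{1}{4} \cdot 93 = \left(-128\right) \frac{93}{4} = -2976$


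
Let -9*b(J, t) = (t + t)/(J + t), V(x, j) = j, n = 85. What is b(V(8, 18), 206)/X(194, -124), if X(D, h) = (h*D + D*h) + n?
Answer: 103/24205608 ≈ 4.2552e-6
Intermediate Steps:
X(D, h) = 85 + 2*D*h (X(D, h) = (h*D + D*h) + 85 = (D*h + D*h) + 85 = 2*D*h + 85 = 85 + 2*D*h)
b(J, t) = -2*t/(9*(J + t)) (b(J, t) = -(t + t)/(9*(J + t)) = -2*t/(9*(J + t)))
b(V(8, 18), 206)/X(194, -124) = (-2*206/(9*18 + 9*206))/(85 + 2*194*(-124)) = (-2*206/(162 + 1854))/(85 - 48112) = -2*206/2016/(-48027) = -2*206*1/2016*(-1/48027) = -103/504*(-1/48027) = 103/24205608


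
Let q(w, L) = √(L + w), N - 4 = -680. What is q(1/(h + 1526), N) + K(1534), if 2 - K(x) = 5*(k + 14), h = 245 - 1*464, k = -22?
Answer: 42 + I*√1154775017/1307 ≈ 42.0 + 26.0*I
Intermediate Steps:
N = -676 (N = 4 - 680 = -676)
h = -219 (h = 245 - 464 = -219)
K(x) = 42 (K(x) = 2 - 5*(-22 + 14) = 2 - 5*(-8) = 2 - 1*(-40) = 2 + 40 = 42)
q(1/(h + 1526), N) + K(1534) = √(-676 + 1/(-219 + 1526)) + 42 = √(-676 + 1/1307) + 42 = √(-883531/1307) + 42 = I*√1154775017/1307 + 42 = 42 + I*√1154775017/1307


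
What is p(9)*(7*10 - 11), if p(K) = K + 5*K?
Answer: 3186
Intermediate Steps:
p(K) = 6*K
p(9)*(7*10 - 11) = (6*9)*(7*10 - 11) = 54*(70 - 11) = 54*59 = 3186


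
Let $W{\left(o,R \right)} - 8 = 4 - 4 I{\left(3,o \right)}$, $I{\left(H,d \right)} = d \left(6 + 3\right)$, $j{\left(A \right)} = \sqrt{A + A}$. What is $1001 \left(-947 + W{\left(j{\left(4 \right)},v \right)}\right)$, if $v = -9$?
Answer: $-935935 - 72072 \sqrt{2} \approx -1.0379 \cdot 10^{6}$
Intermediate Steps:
$j{\left(A \right)} = \sqrt{2} \sqrt{A}$ ($j{\left(A \right)} = \sqrt{2 A} = \sqrt{2} \sqrt{A}$)
$I{\left(H,d \right)} = 9 d$ ($I{\left(H,d \right)} = d 9 = 9 d$)
$W{\left(o,R \right)} = 12 - 36 o$ ($W{\left(o,R \right)} = 8 - \left(-4 + 4 \cdot 9 o\right) = 8 - \left(-4 + 36 o\right) = 12 - 36 o$)
$1001 \left(-947 + W{\left(j{\left(4 \right)},v \right)}\right) = 1001 \left(-947 + \left(12 - 36 \sqrt{2} \sqrt{4}\right)\right) = 1001 \left(-947 + \left(12 - 36 \sqrt{2} \cdot 2\right)\right) = 1001 \left(-947 + \left(12 - 36 \cdot 2 \sqrt{2}\right)\right) = 1001 \left(-947 + \left(12 - 72 \sqrt{2}\right)\right) = 1001 \left(-935 - 72 \sqrt{2}\right) = -935935 - 72072 \sqrt{2}$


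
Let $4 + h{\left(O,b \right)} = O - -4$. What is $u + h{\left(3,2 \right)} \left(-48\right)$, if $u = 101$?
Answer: $-43$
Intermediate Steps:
$h{\left(O,b \right)} = O$ ($h{\left(O,b \right)} = -4 + \left(O - -4\right) = -4 + \left(O + 4\right) = -4 + \left(4 + O\right) = O$)
$u + h{\left(3,2 \right)} \left(-48\right) = 101 + 3 \left(-48\right) = 101 - 144 = -43$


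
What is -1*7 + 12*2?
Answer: 17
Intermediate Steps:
-1*7 + 12*2 = -7 + 24 = 17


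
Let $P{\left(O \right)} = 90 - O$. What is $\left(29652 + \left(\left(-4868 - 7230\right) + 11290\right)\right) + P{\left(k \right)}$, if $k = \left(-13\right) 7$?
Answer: $29025$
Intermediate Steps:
$k = -91$
$\left(29652 + \left(\left(-4868 - 7230\right) + 11290\right)\right) + P{\left(k \right)} = \left(29652 + \left(\left(-4868 - 7230\right) + 11290\right)\right) + \left(90 - -91\right) = \left(29652 + \left(-12098 + 11290\right)\right) + \left(90 + 91\right) = \left(29652 - 808\right) + 181 = 28844 + 181 = 29025$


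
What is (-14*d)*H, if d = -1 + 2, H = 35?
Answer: -490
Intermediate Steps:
d = 1
(-14*d)*H = -14*1*35 = -14*35 = -490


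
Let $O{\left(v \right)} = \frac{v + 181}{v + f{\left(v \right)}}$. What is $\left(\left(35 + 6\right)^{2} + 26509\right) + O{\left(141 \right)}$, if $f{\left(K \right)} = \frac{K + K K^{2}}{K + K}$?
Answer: $\frac{142105951}{5041} \approx 28190.0$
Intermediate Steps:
$f{\left(K \right)} = \frac{K + K^{3}}{2 K}$
$O{\left(v \right)} = \frac{181 + v}{\frac{1}{2} + v + \frac{v^{2}}{2}}$ ($O{\left(v \right)} = \frac{v + 181}{v + \left(\frac{1}{2} + \frac{v^{2}}{2}\right)} = \frac{181 + v}{\frac{1}{2} + v + \frac{v^{2}}{2}}$)
$\left(\left(35 + 6\right)^{2} + 26509\right) + O{\left(141 \right)} = \left(\left(35 + 6\right)^{2} + 26509\right) + \frac{2 \left(181 + 141\right)}{1 + 141^{2} + 2 \cdot 141} = \left(41^{2} + 26509\right) + 2 \frac{1}{1 + 19881 + 282} \cdot 322 = \left(1681 + 26509\right) + 2 \cdot \frac{1}{20164} \cdot 322 = 28190 + 2 \cdot \frac{1}{20164} \cdot 322 = 28190 + \frac{161}{5041} = \frac{142105951}{5041}$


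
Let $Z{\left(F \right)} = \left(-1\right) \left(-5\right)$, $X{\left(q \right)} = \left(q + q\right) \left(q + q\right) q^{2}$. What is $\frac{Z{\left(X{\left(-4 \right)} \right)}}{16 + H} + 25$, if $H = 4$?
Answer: $\frac{101}{4} \approx 25.25$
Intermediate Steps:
$X{\left(q \right)} = 4 q^{4}$ ($X{\left(q \right)} = 2 q 2 q q^{2} = 4 q^{2} q^{2} = 4 q^{4}$)
$Z{\left(F \right)} = 5$
$\frac{Z{\left(X{\left(-4 \right)} \right)}}{16 + H} + 25 = \frac{1}{16 + 4} \cdot 5 + 25 = \frac{1}{20} \cdot 5 + 25 = \frac{1}{4} + 25 = \frac{101}{4}$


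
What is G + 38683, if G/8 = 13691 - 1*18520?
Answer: 51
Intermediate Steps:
G = -38632 (G = 8*(13691 - 1*18520) = 8*(13691 - 18520) = 8*(-4829) = -38632)
G + 38683 = -38632 + 38683 = 51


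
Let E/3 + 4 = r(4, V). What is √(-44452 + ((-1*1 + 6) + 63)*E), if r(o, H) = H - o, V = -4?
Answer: 10*I*√469 ≈ 216.56*I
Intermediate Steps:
E = -36 (E = -12 + 3*(-4 - 1*4) = -12 + 3*(-4 - 4) = -12 + 3*(-8) = -12 - 24 = -36)
√(-44452 + ((-1*1 + 6) + 63)*E) = √(-44452 + ((-1*1 + 6) + 63)*(-36)) = √(-44452 + ((-1 + 6) + 63)*(-36)) = √(-44452 + (5 + 63)*(-36)) = √(-44452 + 68*(-36)) = √(-44452 - 2448) = √(-46900) = 10*I*√469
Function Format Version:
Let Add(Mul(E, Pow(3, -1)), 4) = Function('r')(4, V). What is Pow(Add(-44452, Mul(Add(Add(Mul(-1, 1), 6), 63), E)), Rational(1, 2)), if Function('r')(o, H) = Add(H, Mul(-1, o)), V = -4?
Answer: Mul(10, I, Pow(469, Rational(1, 2))) ≈ Mul(216.56, I)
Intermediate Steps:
E = -36 (E = Add(-12, Mul(3, Add(-4, Mul(-1, 4)))) = Add(-12, Mul(3, Add(-4, -4))) = Add(-12, Mul(3, -8)) = Add(-12, -24) = -36)
Pow(Add(-44452, Mul(Add(Add(Mul(-1, 1), 6), 63), E)), Rational(1, 2)) = Pow(Add(-44452, Mul(Add(Add(Mul(-1, 1), 6), 63), -36)), Rational(1, 2)) = Pow(Add(-44452, Mul(Add(Add(-1, 6), 63), -36)), Rational(1, 2)) = Pow(Add(-44452, Mul(Add(5, 63), -36)), Rational(1, 2)) = Pow(Add(-44452, Mul(68, -36)), Rational(1, 2)) = Pow(Add(-44452, -2448), Rational(1, 2)) = Pow(-46900, Rational(1, 2)) = Mul(10, I, Pow(469, Rational(1, 2)))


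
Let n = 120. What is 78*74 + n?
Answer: 5892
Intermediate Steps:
78*74 + n = 78*74 + 120 = 5772 + 120 = 5892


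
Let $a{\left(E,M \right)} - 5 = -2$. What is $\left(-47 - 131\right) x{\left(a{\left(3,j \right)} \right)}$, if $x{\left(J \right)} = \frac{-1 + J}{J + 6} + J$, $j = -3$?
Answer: $- \frac{5162}{9} \approx -573.56$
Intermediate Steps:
$a{\left(E,M \right)} = 3$ ($a{\left(E,M \right)} = 5 - 2 = 3$)
$x{\left(J \right)} = J + \frac{-1 + J}{6 + J}$ ($x{\left(J \right)} = \frac{-1 + J}{6 + J} + J = J + \frac{-1 + J}{6 + J}$)
$\left(-47 - 131\right) x{\left(a{\left(3,j \right)} \right)} = \left(-47 - 131\right) \frac{-1 + 3^{2} + 7 \cdot 3}{6 + 3} = - 178 \frac{-1 + 9 + 21}{9} = - 178 \cdot \frac{1}{9} \cdot 29 = \left(-178\right) \frac{29}{9} = - \frac{5162}{9}$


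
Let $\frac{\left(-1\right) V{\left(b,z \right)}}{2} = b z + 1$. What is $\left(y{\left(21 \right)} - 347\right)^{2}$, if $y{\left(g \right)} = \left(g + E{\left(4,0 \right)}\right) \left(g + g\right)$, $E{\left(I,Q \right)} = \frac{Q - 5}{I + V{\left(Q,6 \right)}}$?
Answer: $184900$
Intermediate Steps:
$V{\left(b,z \right)} = -2 - 2 b z$ ($V{\left(b,z \right)} = - 2 \left(b z + 1\right) = - 2 \left(1 + b z\right) = -2 - 2 b z$)
$E{\left(I,Q \right)} = \frac{-5 + Q}{-2 + I - 12 Q}$ ($E{\left(I,Q \right)} = \frac{Q - 5}{I - \left(2 + 2 Q 6\right)} = \frac{-5 + Q}{I - \left(2 + 12 Q\right)} = \frac{-5 + Q}{-2 + I - 12 Q}$)
$y{\left(g \right)} = 2 g \left(- \frac{5}{2} + g\right)$ ($y{\left(g \right)} = \left(g + \frac{5 - 0}{2 - 4 + 12 \cdot 0}\right) \left(g + g\right) = \left(g + \frac{5 + 0}{2 - 4 + 0}\right) 2 g = \left(g + \frac{1}{-2} \cdot 5\right) 2 g = \left(g - \frac{5}{2}\right) 2 g = \left(- \frac{5}{2} + g\right) 2 g = 2 g \left(- \frac{5}{2} + g\right)$)
$\left(y{\left(21 \right)} - 347\right)^{2} = \left(21 \left(-5 + 2 \cdot 21\right) - 347\right)^{2} = \left(21 \left(-5 + 42\right) - 347\right)^{2} = \left(21 \cdot 37 - 347\right)^{2} = \left(777 - 347\right)^{2} = 430^{2} = 184900$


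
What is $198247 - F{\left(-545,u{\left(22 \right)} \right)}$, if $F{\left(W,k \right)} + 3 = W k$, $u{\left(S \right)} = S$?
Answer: $210240$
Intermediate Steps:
$F{\left(W,k \right)} = -3 + W k$
$198247 - F{\left(-545,u{\left(22 \right)} \right)} = 198247 - \left(-3 - 11990\right) = 198247 - -11993 = 198247 + 11993 = 210240$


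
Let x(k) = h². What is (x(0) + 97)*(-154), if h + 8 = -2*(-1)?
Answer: -20482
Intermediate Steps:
h = -6 (h = -8 - 2*(-1) = -8 + 2 = -6)
x(k) = 36 (x(k) = (-6)² = 36)
(x(0) + 97)*(-154) = (36 + 97)*(-154) = 133*(-154) = -20482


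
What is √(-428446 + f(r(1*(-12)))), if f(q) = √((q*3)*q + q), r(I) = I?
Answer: √(-428446 + 2*√105) ≈ 654.54*I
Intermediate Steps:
f(q) = √(q + 3*q²) (f(q) = √((3*q)*q + q) = √(3*q² + q) = √(q + 3*q²))
√(-428446 + f(r(1*(-12)))) = √(-428446 + √((1*(-12))*(1 + 3*(1*(-12))))) = √(-428446 + √(-12*(1 + 3*(-12)))) = √(-428446 + √(-12*(1 - 36))) = √(-428446 + √(-12*(-35))) = √(-428446 + √420) = √(-428446 + 2*√105)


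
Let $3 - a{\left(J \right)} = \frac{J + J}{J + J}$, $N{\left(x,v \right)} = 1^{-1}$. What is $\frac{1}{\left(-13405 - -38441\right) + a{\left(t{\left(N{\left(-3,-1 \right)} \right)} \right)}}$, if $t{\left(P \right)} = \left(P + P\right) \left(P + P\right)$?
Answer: $\frac{1}{25038} \approx 3.9939 \cdot 10^{-5}$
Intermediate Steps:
$N{\left(x,v \right)} = 1$
$t{\left(P \right)} = 4 P^{2}$ ($t{\left(P \right)} = 2 P 2 P = 4 P^{2}$)
$a{\left(J \right)} = 2$ ($a{\left(J \right)} = 3 - \frac{J + J}{J + J} = 3 - \frac{2 J}{2 J} = 3 - 2 J \frac{1}{2 J} = 3 - 1 = 2$)
$\frac{1}{\left(-13405 - -38441\right) + a{\left(t{\left(N{\left(-3,-1 \right)} \right)} \right)}} = \frac{1}{\left(-13405 - -38441\right) + 2} = \frac{1}{\left(-13405 + 38441\right) + 2} = \frac{1}{25036 + 2} = \frac{1}{25038}$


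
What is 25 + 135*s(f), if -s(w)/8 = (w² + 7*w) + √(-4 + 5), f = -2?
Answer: 9745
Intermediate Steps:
s(w) = -8 - 56*w - 8*w² (s(w) = -8*((w² + 7*w) + √(-4 + 5)) = -8*((w² + 7*w) + √1) = -8*((w² + 7*w) + 1) = -8*(1 + w² + 7*w) = -8 - 56*w - 8*w²)
25 + 135*s(f) = 25 + 135*(-8 - 56*(-2) - 8*(-2)²) = 25 + 135*(-8 + 112 - 8*4) = 25 + 135*(-8 + 112 - 32) = 25 + 135*72 = 25 + 9720 = 9745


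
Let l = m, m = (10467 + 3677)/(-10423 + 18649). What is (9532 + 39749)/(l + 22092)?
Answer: 202692753/90871468 ≈ 2.2305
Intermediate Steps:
m = 7072/4113 (m = 14144/8226 = 14144*(1/8226) = 7072/4113 ≈ 1.7194)
l = 7072/4113 ≈ 1.7194
(9532 + 39749)/(l + 22092) = (9532 + 39749)/(7072/4113 + 22092) = 49281/(90871468/4113) = 49281*(4113/90871468) = 202692753/90871468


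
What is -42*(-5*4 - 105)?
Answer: 5250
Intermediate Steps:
-42*(-5*4 - 105) = -42*(-20 - 105) = -42*(-125) = 5250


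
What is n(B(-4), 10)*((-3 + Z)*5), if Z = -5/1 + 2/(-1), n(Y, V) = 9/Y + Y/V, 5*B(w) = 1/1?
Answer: -2251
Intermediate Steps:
B(w) = ⅕ (B(w) = (⅕)/1 = (⅕)*1 = ⅕)
Z = -7 (Z = -5*1 + 2*(-1) = -5 - 2 = -7)
n(B(-4), 10)*((-3 + Z)*5) = (9/(⅕) + (⅕)/10)*((-3 - 7)*5) = (9*5 + (⅕)*(⅒))*(-10*5) = (45 + 1/50)*(-50) = (2251/50)*(-50) = -2251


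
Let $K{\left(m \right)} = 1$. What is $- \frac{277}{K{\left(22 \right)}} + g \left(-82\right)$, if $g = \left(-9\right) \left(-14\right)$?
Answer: $-10609$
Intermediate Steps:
$g = 126$
$- \frac{277}{K{\left(22 \right)}} + g \left(-82\right) = - \frac{277}{1} + 126 \left(-82\right) = \left(-277\right) 1 - 10332 = -277 - 10332 = -10609$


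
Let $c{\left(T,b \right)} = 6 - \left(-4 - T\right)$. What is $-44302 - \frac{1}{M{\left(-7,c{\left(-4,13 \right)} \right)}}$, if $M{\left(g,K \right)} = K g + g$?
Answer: $- \frac{2170797}{49} \approx -44302.0$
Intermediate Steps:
$c{\left(T,b \right)} = 10 + T$ ($c{\left(T,b \right)} = 6 + \left(4 + T\right) = 10 + T$)
$M{\left(g,K \right)} = g + K g$
$-44302 - \frac{1}{M{\left(-7,c{\left(-4,13 \right)} \right)}} = -44302 - \frac{1}{\left(-7\right) \left(1 + \left(10 - 4\right)\right)} = -44302 - \frac{1}{\left(-7\right) \left(1 + 6\right)} = -44302 - \frac{1}{\left(-7\right) 7} = -44302 - \frac{1}{-49} = -44302 - - \frac{1}{49} = -44302 + \frac{1}{49} = - \frac{2170797}{49}$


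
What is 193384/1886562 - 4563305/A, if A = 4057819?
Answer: -3912120268957/3827663564139 ≈ -1.0221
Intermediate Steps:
193384/1886562 - 4563305/A = 193384/1886562 - 4563305/4057819 = 193384*(1/1886562) - 4563305*1/4057819 = 96692/943281 - 4563305/4057819 = -3912120268957/3827663564139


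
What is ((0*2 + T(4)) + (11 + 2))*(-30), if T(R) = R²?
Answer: -870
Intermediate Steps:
((0*2 + T(4)) + (11 + 2))*(-30) = ((0*2 + 4²) + (11 + 2))*(-30) = ((0 + 16) + 13)*(-30) = (16 + 13)*(-30) = 29*(-30) = -870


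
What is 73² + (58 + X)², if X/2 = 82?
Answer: 54613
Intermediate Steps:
X = 164 (X = 2*82 = 164)
73² + (58 + X)² = 73² + (58 + 164)² = 5329 + 222² = 5329 + 49284 = 54613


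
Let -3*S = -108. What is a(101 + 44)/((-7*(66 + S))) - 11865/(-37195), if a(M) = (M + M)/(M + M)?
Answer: 1686883/5311446 ≈ 0.31759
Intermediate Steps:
S = 36 (S = -⅓*(-108) = 36)
a(M) = 1 (a(M) = (2*M)/((2*M)) = (2*M)*(1/(2*M)) = 1)
a(101 + 44)/((-7*(66 + S))) - 11865/(-37195) = 1/(-7*(66 + 36)) - 11865/(-37195) = 1/(-7*102) - 11865*(-1/37195) = 1/(-714) + 2373/7439 = 1*(-1/714) + 2373/7439 = -1/714 + 2373/7439 = 1686883/5311446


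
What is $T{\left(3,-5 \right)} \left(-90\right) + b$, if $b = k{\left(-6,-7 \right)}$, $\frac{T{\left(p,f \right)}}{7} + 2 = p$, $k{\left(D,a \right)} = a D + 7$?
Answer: $-581$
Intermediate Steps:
$k{\left(D,a \right)} = 7 + D a$ ($k{\left(D,a \right)} = D a + 7 = 7 + D a$)
$T{\left(p,f \right)} = -14 + 7 p$
$b = 49$ ($b = 7 - -42 = 7 + 42 = 49$)
$T{\left(3,-5 \right)} \left(-90\right) + b = \left(-14 + 7 \cdot 3\right) \left(-90\right) + 49 = \left(-14 + 21\right) \left(-90\right) + 49 = 7 \left(-90\right) + 49 = -630 + 49 = -581$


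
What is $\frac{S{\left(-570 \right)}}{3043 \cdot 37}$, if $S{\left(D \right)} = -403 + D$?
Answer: $- \frac{973}{112591} \approx -0.0086419$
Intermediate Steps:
$\frac{S{\left(-570 \right)}}{3043 \cdot 37} = \frac{-403 - 570}{3043 \cdot 37} = - \frac{973}{112591}$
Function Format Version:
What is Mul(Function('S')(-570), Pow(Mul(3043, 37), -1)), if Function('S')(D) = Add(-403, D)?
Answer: Rational(-973, 112591) ≈ -0.0086419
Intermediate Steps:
Mul(Function('S')(-570), Pow(Mul(3043, 37), -1)) = Mul(Add(-403, -570), Pow(Mul(3043, 37), -1)) = Mul(-973, Pow(112591, -1)) = Mul(-973, Rational(1, 112591)) = Rational(-973, 112591)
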